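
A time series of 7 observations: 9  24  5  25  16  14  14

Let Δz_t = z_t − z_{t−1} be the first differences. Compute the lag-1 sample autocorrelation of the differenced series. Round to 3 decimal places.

-0.768

First differences Δz: 15, -19, 20, -9, -2, 0
Mean of differences = 0.8333
Numerator Σ(Δz_t−Δz̄)(Δz_{t+1}−Δz̄) = -819.3611
Denominator Σ(Δz_t−Δz̄)² = 1066.8333
r_1(Δz) = -819.3611 / 1066.8333 = -0.768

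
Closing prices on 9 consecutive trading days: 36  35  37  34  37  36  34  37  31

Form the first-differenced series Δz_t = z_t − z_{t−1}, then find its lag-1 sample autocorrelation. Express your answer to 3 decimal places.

First differences Δz: -1, 2, -3, 3, -1, -2, 3, -6
Mean of differences = -0.6250
Numerator Σ(Δz_t−Δz̄)(Δz_{t+1}−Δz̄) = -41.1406
Denominator Σ(Δz_t−Δz̄)² = 69.8750
r_1(Δz) = -41.1406 / 69.8750 = -0.589

-0.589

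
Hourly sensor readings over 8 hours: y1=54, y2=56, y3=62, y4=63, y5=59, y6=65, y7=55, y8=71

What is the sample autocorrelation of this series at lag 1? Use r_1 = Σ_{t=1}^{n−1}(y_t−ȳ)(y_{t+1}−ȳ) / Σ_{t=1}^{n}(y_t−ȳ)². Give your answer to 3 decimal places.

-0.284

Mean ȳ = (54 + 56 + 62 + 63 + 59 + 65 + 55 + 71)/8 = 60.6250
Deviations from mean: -6.6250, -4.6250, 1.3750, 2.3750, -1.6250, 4.3750, -5.6250, 10.3750
Σ(y_t−ȳ)(y_{t+1}−ȳ) = (30.6406) + (-6.3594) + (3.2656) + (-3.8594) + (-7.1094) + (-24.6094) + (-58.3594) = -66.3906
Denominator Σ(y_t−ȳ)² = 233.8750
r_1 = -66.3906 / 233.8750 = -0.284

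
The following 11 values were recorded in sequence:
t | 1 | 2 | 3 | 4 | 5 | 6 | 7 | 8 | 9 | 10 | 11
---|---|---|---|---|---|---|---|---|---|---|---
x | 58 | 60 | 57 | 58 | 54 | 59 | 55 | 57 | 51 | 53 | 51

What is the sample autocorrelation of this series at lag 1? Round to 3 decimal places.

Mean x̄ = (58 + 60 + 57 + 58 + 54 + 59 + 55 + 57 + 51 + 53 + 51)/11 = 55.7273
Numerator Σ_{t=1}^{10}(x_t−x̄)(x_{t+1}−x̄) = 24.9256
Denominator Σ(x_t−x̄)² = 98.1818
r_1 = 24.9256 / 98.1818 = 0.254

0.254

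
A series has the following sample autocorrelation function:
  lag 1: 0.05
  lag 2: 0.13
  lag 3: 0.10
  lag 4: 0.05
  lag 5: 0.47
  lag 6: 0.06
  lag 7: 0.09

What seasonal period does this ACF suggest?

The largest autocorrelation is r_5 = 0.47; the remaining lags stay at or below 0.13.
The dominant spike at lag 5 indicates a seasonal period of 5.

5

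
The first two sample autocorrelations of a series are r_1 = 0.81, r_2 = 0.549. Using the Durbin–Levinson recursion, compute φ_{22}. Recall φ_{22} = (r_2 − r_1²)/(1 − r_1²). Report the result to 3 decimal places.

-0.311

φ_{22} = (r_2 − r_1²) / (1 − r_1²)
r_1² = (0.81)² = 0.6561
Numerator = 0.549 − 0.6561 = -0.1071; denominator = 1 − 0.6561 = 0.3439
φ_{22} = -0.1071 / 0.3439 = -0.311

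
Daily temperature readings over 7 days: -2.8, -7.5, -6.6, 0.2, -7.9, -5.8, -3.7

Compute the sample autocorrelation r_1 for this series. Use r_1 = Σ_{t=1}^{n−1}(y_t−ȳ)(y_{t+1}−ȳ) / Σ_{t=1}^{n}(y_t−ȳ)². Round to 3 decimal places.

-0.454

Mean ȳ = (-2.8 − 7.5 − 6.6 + 0.2 − 7.9 − 5.8 − 3.7)/7 = -4.8714
Σ(y_t−ȳ)(y_{t+1}−ȳ) = (-5.4449) + (4.5437) + (-8.7663) + (-15.3592) + (2.8122) + (-1.0878) = -23.3022
Denominator Σ(y_t−ȳ)² = 51.3143
r_1 = -23.3022 / 51.3143 = -0.454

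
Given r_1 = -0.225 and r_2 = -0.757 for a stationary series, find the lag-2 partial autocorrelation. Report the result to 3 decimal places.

-0.851

φ_{22} = (r_2 − r_1²) / (1 − r_1²)
r_1² = (-0.225)² = 0.050625
Numerator = -0.757 − 0.0506 = -0.8076; denominator = 1 − 0.0506 = 0.9494
φ_{22} = -0.8076 / 0.9494 = -0.851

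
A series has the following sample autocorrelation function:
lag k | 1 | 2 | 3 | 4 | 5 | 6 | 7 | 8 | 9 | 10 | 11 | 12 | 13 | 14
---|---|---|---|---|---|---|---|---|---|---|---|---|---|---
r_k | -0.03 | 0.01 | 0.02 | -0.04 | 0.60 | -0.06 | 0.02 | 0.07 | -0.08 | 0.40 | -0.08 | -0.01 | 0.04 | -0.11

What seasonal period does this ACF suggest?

5

The largest autocorrelation is r_5 = 0.60, with a weaker echo at lag 10 (0.40); the remaining lags stay at or below 0.07.
The dominant spike at lag 5 indicates a seasonal period of 5.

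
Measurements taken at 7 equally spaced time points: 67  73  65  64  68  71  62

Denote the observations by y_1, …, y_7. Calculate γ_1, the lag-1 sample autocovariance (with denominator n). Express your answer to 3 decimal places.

Mean ȳ = (67 + 73 + 65 + 64 + 68 + 71 + 62)/7 = 67.1429
Σ_{t=1}^{6}(y_t−ȳ)(y_{t+1}−ȳ) = -25.8776
γ_1 = -25.8776 / 7 = -3.697

-3.697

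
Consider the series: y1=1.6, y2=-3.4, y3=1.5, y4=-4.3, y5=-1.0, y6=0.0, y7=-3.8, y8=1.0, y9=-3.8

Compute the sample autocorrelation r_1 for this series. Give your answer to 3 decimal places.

-0.725

Mean ȳ = (1.6 − 3.4 + 1.5 − 4.3 − 1.0 + 0.0 − 3.8 + 1.0 − 3.8)/9 = -1.3556
Numerator Σ_{t=1}^{8}(y_t−ȳ)(y_{t+1}−ȳ) = -35.6831
Denominator Σ(y_t−ȳ)² = 49.2022
r_1 = -35.6831 / 49.2022 = -0.725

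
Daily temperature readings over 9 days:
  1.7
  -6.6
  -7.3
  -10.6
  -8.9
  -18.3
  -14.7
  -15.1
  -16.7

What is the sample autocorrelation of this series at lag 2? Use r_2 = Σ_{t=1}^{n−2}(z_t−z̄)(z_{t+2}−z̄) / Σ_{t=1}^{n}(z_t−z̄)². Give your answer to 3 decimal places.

Mean z̄ = (1.7 − 6.6 − 7.3 − 10.6 − 8.9 − 18.3 − 14.7 − 15.1 − 16.7)/9 = -10.7222
Numerator Σ_{t=1}^{7}(z_t−z̄)(z_{t+2}−z̄) = 98.0290
Denominator Σ(z_t−z̄)² = 314.4956
r_2 = 98.0290 / 314.4956 = 0.312

0.312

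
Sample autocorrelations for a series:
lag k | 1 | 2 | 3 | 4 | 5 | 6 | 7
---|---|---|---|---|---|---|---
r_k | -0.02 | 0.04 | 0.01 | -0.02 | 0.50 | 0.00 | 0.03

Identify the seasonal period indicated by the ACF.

5

The largest autocorrelation is r_5 = 0.50; the remaining lags stay at or below 0.04.
The dominant spike at lag 5 indicates a seasonal period of 5.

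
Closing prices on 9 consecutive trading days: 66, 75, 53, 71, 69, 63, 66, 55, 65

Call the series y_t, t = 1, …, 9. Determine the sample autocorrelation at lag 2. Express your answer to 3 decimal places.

0.028

Mean ȳ = (66 + 75 + 53 + 71 + 69 + 63 + 66 + 55 + 65)/9 = 64.7778
Σ(y_t−ȳ)(y_{t+2}−ȳ) = (-14.3951) + (63.6049) + (-49.7284) + (-11.0617) + (5.1605) + (17.3827) + (0.2716) = 11.2346
Denominator Σ(y_t−ȳ)² = 401.5556
r_2 = 11.2346 / 401.5556 = 0.028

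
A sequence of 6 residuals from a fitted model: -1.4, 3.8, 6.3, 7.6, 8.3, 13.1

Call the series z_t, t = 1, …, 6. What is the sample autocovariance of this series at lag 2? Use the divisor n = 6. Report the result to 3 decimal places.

Mean z̄ = (-1.4 + 3.8 + 6.3 + 7.6 + 8.3 + 13.1)/6 = 6.2833
Deviations: -7.6833, -2.4833, 0.0167, 1.3167, 2.0167, 6.8167
Σ_{t=1}^{4}(z_t−z̄)(z_{t+2}−z̄) = 5.6111
γ_2 = 5.6111 / 6 = 0.935

0.935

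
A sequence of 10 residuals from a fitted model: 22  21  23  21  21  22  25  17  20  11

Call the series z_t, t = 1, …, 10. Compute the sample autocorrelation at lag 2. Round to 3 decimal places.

0.262

Mean z̄ = (22 + 21 + 23 + 21 + 21 + 22 + 25 + 17 + 20 + 11)/10 = 20.3000
Numerator Σ_{t=1}^{8}(z_t−z̄)(z_{t+2}−z̄) = 35.1200
Denominator Σ(z_t−z̄)² = 134.1000
r_2 = 35.1200 / 134.1000 = 0.262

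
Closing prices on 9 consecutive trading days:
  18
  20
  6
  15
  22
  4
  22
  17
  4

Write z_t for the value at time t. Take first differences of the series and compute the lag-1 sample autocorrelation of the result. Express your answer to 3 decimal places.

-0.500

First differences Δz: 2, -14, 9, 7, -18, 18, -5, -13
Mean of differences = -1.7500
Numerator Σ(Δz_t−Δz̄)(Δz_{t+1}−Δz̄) = -574.3125
Denominator Σ(Δz_t−Δz̄)² = 1147.5000
r_1(Δz) = -574.3125 / 1147.5000 = -0.500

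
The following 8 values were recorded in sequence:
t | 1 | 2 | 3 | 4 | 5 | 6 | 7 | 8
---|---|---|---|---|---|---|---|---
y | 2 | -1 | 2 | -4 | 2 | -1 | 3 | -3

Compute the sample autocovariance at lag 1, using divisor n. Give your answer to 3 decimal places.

-4.250

Mean ȳ = (2 − 1 + 2 − 4 + 2 − 1 + 3 − 3)/8 = 0.0000
Deviations: 2.0000, -1.0000, 2.0000, -4.0000, 2.0000, -1.0000, 3.0000, -3.0000
Σ_{t=1}^{7}(y_t−ȳ)(y_{t+1}−ȳ) = -34.0000
γ_1 = -34.0000 / 8 = -4.250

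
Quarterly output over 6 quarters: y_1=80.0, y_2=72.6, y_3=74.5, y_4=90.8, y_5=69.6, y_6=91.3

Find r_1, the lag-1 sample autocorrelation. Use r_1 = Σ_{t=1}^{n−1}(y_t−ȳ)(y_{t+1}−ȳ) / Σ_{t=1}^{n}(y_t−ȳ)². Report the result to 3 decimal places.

Mean ȳ = (80.0 + 72.6 + 74.5 + 90.8 + 69.6 + 91.3)/6 = 79.8000
Deviations from mean: 0.2000, -7.2000, -5.3000, 11.0000, -10.2000, 11.5000
Numerator Σ_{t=1}^{5}(y_t−ȳ)(y_{t+1}−ȳ) = -251.0800
Denominator Σ(y_t−ȳ)² = 437.2600
r_1 = -251.0800 / 437.2600 = -0.574

-0.574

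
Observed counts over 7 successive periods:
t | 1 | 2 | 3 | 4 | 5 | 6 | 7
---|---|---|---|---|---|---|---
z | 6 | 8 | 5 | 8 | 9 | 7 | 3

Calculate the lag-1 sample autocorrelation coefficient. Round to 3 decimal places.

Mean z̄ = (6 + 8 + 5 + 8 + 9 + 7 + 3)/7 = 6.5714
Deviations from mean: -0.5714, 1.4286, -1.5714, 1.4286, 2.4286, 0.4286, -3.5714
Σ(z_t−z̄)(z_{t+1}−z̄) = (-0.8163) + (-2.2449) + (-2.2449) + (3.4694) + (1.0408) + (-1.5306) = -2.3265
Denominator Σ(z_t−z̄)² = 25.7143
r_1 = -2.3265 / 25.7143 = -0.090

-0.090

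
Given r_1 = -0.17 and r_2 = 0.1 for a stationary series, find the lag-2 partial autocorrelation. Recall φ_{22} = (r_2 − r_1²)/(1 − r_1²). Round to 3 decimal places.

0.073

φ_{22} = (r_2 − r_1²) / (1 − r_1²)
r_1² = (-0.17)² = 0.0289
Numerator = 0.1 − 0.0289 = 0.0711; denominator = 1 − 0.0289 = 0.9711
φ_{22} = 0.0711 / 0.9711 = 0.073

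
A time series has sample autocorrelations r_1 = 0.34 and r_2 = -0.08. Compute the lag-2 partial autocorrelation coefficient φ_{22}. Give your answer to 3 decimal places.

φ_{22} = (r_2 − r_1²) / (1 − r_1²)
r_1² = (0.34)² = 0.1156
Numerator = -0.08 − 0.1156 = -0.1956; denominator = 1 − 0.1156 = 0.8844
φ_{22} = -0.1956 / 0.8844 = -0.221

-0.221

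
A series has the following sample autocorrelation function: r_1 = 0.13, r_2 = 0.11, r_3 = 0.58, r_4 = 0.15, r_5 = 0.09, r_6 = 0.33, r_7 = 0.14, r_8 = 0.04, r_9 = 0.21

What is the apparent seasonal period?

The largest autocorrelation is r_3 = 0.58, with weaker echoes at lags 6 (0.33) and 9 (0.21); the remaining lags stay at or below 0.15.
The dominant spike at lag 3 indicates a seasonal period of 3.

3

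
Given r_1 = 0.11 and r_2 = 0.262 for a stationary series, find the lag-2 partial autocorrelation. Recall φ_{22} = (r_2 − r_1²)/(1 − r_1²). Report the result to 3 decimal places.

φ_{22} = (r_2 − r_1²) / (1 − r_1²)
r_1² = (0.11)² = 0.0121
Numerator = 0.262 − 0.0121 = 0.2499; denominator = 1 − 0.0121 = 0.9879
φ_{22} = 0.2499 / 0.9879 = 0.253

0.253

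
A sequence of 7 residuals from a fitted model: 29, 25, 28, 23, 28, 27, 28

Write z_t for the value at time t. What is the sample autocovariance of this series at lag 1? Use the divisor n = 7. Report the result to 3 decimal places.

Mean z̄ = (29 + 25 + 28 + 23 + 28 + 27 + 28)/7 = 26.8571
Deviations: 2.1429, -1.8571, 1.1429, -3.8571, 1.1429, 0.1429, 1.1429
Σ_{t=1}^{6}(z_t−z̄)(z_{t+1}−z̄) = -14.5918
γ_1 = -14.5918 / 7 = -2.085

-2.085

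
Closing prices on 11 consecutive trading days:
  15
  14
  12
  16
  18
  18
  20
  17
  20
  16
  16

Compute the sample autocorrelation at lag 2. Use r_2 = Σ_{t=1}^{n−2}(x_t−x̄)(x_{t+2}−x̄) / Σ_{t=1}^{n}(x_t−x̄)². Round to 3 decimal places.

Mean x̄ = (15 + 14 + 12 + 16 + 18 + 18 + 20 + 17 + 20 + 16 + 16)/11 = 16.5455
Numerator Σ_{t=1}^{9}(x_t−x̄)(x_{t+2}−x̄) = 16.4959
Denominator Σ(x_t−x̄)² = 58.7273
r_2 = 16.4959 / 58.7273 = 0.281

0.281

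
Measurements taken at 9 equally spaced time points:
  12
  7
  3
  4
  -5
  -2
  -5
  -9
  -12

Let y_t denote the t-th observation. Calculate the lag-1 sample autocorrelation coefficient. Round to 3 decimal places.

0.537

Mean ȳ = (12 + 7 + 3 + 4 − 5 − 2 − 5 − 9 − 12)/9 = -0.7778
Numerator Σ_{t=1}^{8}(y_t−ȳ)(y_{t+1}−ȳ) = 263.9506
Denominator Σ(y_t−ȳ)² = 491.5556
r_1 = 263.9506 / 491.5556 = 0.537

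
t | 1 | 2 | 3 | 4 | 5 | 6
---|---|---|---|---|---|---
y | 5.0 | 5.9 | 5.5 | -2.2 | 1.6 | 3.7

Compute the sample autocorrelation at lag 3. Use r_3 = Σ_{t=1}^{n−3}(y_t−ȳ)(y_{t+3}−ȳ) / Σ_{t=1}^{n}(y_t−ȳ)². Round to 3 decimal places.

-0.270

Mean ȳ = (5.0 + 5.9 + 5.5 − 2.2 + 1.6 + 3.7)/6 = 3.2500
Numerator Σ_{t=1}^{3}(y_t−ȳ)(y_{t+3}−ȳ) = -12.8975
Denominator Σ(y_t−ȳ)² = 47.7750
r_3 = -12.8975 / 47.7750 = -0.270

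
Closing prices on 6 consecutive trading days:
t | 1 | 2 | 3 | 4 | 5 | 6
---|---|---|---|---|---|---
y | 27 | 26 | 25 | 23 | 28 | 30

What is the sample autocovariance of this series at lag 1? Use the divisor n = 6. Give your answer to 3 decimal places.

Mean ȳ = (27 + 26 + 25 + 23 + 28 + 30)/6 = 26.5000
Deviations: 0.5000, -0.5000, -1.5000, -3.5000, 1.5000, 3.5000
Σ_{t=1}^{5}(y_t−ȳ)(y_{t+1}−ȳ) = 5.7500
γ_1 = 5.7500 / 6 = 0.958

0.958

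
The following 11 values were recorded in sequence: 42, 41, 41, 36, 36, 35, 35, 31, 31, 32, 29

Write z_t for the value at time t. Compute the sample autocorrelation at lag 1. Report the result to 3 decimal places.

Mean z̄ = (42 + 41 + 41 + 36 + 36 + 35 + 35 + 31 + 31 + 32 + 29)/11 = 35.3636
Numerator Σ_{t=1}^{10}(z_t−z̄)(z_{t+1}−z̄) = 129.7769
Denominator Σ(z_t−z̄)² = 198.5455
r_1 = 129.7769 / 198.5455 = 0.654

0.654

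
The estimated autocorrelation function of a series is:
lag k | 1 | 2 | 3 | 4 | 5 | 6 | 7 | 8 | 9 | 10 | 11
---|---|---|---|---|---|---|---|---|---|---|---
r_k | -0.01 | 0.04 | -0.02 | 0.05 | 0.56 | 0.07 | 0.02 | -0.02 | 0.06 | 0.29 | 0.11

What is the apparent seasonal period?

The largest autocorrelation is r_5 = 0.56, with a weaker echo at lag 10 (0.29); the remaining lags stay at or below 0.11.
The dominant spike at lag 5 indicates a seasonal period of 5.

5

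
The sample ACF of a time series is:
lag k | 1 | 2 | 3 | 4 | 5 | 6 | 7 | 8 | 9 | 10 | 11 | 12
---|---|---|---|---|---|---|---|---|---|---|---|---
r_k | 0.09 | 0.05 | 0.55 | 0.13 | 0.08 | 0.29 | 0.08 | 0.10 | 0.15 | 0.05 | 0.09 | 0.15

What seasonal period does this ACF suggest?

3

The largest autocorrelation is r_3 = 0.55, with weaker echoes at lags 6 (0.29), 9 (0.15) and 12 (0.15); the remaining lags stay at or below 0.13.
The dominant spike at lag 3 indicates a seasonal period of 3.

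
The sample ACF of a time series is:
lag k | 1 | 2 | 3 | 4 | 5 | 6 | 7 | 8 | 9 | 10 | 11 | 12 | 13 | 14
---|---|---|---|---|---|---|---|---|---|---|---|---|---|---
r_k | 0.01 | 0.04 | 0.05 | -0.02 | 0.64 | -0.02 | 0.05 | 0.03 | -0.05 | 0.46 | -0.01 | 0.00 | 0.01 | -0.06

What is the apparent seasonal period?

5

The largest autocorrelation is r_5 = 0.64, with a weaker echo at lag 10 (0.46); the remaining lags stay at or below 0.05.
The dominant spike at lag 5 indicates a seasonal period of 5.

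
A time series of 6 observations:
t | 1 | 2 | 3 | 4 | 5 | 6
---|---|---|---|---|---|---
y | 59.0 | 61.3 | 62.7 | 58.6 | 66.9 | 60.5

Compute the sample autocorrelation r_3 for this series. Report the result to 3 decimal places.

0.107

Mean ȳ = (59.0 + 61.3 + 62.7 + 58.6 + 66.9 + 60.5)/6 = 61.5000
Σ(y_t−ȳ)(y_{t+3}−ȳ) = (7.2500) + (-1.0800) + (-1.2000) = 4.9700
Denominator Σ(y_t−ȳ)² = 46.3000
r_3 = 4.9700 / 46.3000 = 0.107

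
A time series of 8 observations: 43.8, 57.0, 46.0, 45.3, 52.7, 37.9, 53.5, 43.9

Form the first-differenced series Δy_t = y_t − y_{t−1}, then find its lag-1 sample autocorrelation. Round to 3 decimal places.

-0.699

First differences Δy: 13.2, -11.0, -0.7, 7.4, -14.8, 15.6, -9.6
Mean of differences = 0.0143
Numerator Σ(Δy_t−Δȳ)(Δy_{t+1}−Δȳ) = -632.7902
Denominator Σ(Δy_t−Δȳ)² = 905.0486
r_1(Δy) = -632.7902 / 905.0486 = -0.699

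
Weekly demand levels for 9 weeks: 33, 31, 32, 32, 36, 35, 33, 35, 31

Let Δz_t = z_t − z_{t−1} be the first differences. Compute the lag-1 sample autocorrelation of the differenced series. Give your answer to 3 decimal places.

-0.331

First differences Δz: -2, 1, 0, 4, -1, -2, 2, -4
Mean of differences = -0.2500
Numerator Σ(Δz_t−Δz̄)(Δz_{t+1}−Δz̄) = -15.0625
Denominator Σ(Δz_t−Δz̄)² = 45.5000
r_1(Δz) = -15.0625 / 45.5000 = -0.331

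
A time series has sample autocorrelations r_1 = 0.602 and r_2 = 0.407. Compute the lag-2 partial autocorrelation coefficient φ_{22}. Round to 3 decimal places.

0.070

φ_{22} = (r_2 − r_1²) / (1 − r_1²)
r_1² = (0.602)² = 0.362404
Numerator = 0.407 − 0.3624 = 0.0446; denominator = 1 − 0.3624 = 0.6376
φ_{22} = 0.0446 / 0.6376 = 0.070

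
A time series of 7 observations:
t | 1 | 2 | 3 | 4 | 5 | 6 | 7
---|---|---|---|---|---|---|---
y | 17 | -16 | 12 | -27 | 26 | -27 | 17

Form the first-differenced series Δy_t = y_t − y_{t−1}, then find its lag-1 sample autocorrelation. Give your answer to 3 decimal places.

-0.843

First differences Δy: -33, 28, -39, 53, -53, 44
Mean of differences = 0.0000
Numerator Σ(Δy_t−Δȳ)(Δy_{t+1}−Δȳ) = -9224.0000
Denominator Σ(Δy_t−Δȳ)² = 10948.0000
r_1(Δy) = -9224.0000 / 10948.0000 = -0.843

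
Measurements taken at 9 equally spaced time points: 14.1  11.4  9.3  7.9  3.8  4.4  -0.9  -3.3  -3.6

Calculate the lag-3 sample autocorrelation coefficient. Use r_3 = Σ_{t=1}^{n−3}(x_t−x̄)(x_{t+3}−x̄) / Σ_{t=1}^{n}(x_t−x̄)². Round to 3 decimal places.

0.043

Mean x̄ = (14.1 + 11.4 + 9.3 + 7.9 + 3.8 + 4.4 − 0.9 − 3.3 − 3.6)/9 = 4.7889
Σ(x_t−x̄)(x_{t+3}−x̄) = (28.9679) + (-6.5377) + (-1.7543) + (-17.6988) + (7.9990) + (3.2623) = 14.2385
Denominator Σ(x_t−x̄)² = 329.7289
r_3 = 14.2385 / 329.7289 = 0.043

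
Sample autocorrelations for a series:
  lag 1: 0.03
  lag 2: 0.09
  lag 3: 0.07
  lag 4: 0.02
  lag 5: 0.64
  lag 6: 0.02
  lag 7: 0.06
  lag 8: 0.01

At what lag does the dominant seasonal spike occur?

5

The largest autocorrelation is r_5 = 0.64; the remaining lags stay at or below 0.09.
The dominant spike at lag 5 indicates a seasonal period of 5.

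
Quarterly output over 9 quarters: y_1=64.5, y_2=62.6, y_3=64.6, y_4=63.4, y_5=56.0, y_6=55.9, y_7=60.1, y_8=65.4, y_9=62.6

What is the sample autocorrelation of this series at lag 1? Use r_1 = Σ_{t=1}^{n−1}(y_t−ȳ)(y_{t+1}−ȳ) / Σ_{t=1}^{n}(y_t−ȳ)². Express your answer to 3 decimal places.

0.388

Mean ȳ = (64.5 + 62.6 + 64.6 + 63.4 + 56.0 + 55.9 + 60.1 + 65.4 + 62.6)/9 = 61.6778
Numerator Σ_{t=1}^{8}(y_t−ȳ)(y_{t+1}−ȳ) = 40.0328
Denominator Σ(y_t−ȳ)² = 103.1356
r_1 = 40.0328 / 103.1356 = 0.388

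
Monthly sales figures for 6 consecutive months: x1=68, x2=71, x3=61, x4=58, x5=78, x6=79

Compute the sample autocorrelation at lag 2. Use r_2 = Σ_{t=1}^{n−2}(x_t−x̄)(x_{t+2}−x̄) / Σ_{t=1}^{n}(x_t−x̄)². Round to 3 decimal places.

Mean x̄ = (68 + 71 + 61 + 58 + 78 + 79)/6 = 69.1667
Deviations from mean: -1.1667, 1.8333, -8.1667, -11.1667, 8.8333, 9.8333
Numerator Σ_{t=1}^{4}(x_t−x̄)(x_{t+2}−x̄) = -192.8889
Denominator Σ(x_t−x̄)² = 370.8333
r_2 = -192.8889 / 370.8333 = -0.520

-0.520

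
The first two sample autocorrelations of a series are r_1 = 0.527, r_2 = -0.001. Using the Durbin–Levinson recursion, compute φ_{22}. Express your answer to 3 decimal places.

φ_{22} = (r_2 − r_1²) / (1 − r_1²)
r_1² = (0.527)² = 0.277729
Numerator = -0.001 − 0.2777 = -0.2787; denominator = 1 − 0.2777 = 0.7223
φ_{22} = -0.2787 / 0.7223 = -0.386

-0.386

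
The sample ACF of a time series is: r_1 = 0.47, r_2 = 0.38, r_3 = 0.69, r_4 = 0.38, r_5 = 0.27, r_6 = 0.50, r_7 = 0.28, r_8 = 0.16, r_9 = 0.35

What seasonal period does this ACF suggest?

3

The largest autocorrelation is r_3 = 0.69, with a weaker echo at lag 6 (0.50); the remaining lags stay at or below 0.47. The elevated value at lag 1 (0.47), dropping to 0.38 at lag 2, reflects decaying short-term dependence rather than seasonality.
The dominant spike at lag 3 indicates a seasonal period of 3.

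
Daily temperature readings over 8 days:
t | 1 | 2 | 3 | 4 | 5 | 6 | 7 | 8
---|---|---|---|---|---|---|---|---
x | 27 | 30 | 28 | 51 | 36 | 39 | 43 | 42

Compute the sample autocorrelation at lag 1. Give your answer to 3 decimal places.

Mean x̄ = (27 + 30 + 28 + 51 + 36 + 39 + 43 + 42)/8 = 37.0000
Deviations from mean: -10.0000, -7.0000, -9.0000, 14.0000, -1.0000, 2.0000, 6.0000, 5.0000
Numerator Σ_{t=1}^{7}(x_t−x̄)(x_{t+1}−x̄) = 33.0000
Denominator Σ(x_t−x̄)² = 492.0000
r_1 = 33.0000 / 492.0000 = 0.067

0.067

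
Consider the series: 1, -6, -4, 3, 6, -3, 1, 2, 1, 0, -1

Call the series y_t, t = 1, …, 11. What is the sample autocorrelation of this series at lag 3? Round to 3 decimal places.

Mean ȳ = (1 − 6 − 4 + 3 + 6 − 3 + 1 + 2 + 1 + 0 − 1)/11 = 0.0000
Numerator Σ_{t=1}^{8}(y_t−ȳ)(y_{t+3}−ȳ) = -11.0000
Denominator Σ(y_t−ȳ)² = 114.0000
r_3 = -11.0000 / 114.0000 = -0.096

-0.096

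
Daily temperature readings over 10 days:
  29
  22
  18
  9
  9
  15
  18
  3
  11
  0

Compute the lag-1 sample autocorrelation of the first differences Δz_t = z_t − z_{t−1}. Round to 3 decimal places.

-0.427

First differences Δz: -7, -4, -9, 0, 6, 3, -15, 8, -11
Mean of differences = -3.2222
Numerator Σ(Δz_t−Δz̄)(Δz_{t+1}−Δz̄) = -216.8272
Denominator Σ(Δz_t−Δz̄)² = 507.5556
r_1(Δz) = -216.8272 / 507.5556 = -0.427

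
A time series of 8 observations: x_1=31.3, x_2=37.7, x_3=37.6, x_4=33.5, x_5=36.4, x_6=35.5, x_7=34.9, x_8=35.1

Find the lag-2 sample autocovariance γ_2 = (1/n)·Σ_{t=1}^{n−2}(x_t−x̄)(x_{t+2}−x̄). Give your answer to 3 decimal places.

Mean x̄ = (31.3 + 37.7 + 37.6 + 33.5 + 36.4 + 35.5 + 34.9 + 35.1)/8 = 35.2500
Σ_{t=1}^{6}(x_t−x̄)(x_{t+2}−x̄) = -11.7450
γ_2 = -11.7450 / 8 = -1.468

-1.468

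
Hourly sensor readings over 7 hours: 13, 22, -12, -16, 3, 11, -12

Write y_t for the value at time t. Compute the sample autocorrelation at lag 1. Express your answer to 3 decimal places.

Mean ȳ = (13 + 22 − 12 − 16 + 3 + 11 − 12)/7 = 1.2857
Numerator Σ_{t=1}^{6}(y_t−ȳ)(y_{t+1}−ȳ) = 55.0612
Denominator Σ(y_t−ȳ)² = 1315.4286
r_1 = 55.0612 / 1315.4286 = 0.042

0.042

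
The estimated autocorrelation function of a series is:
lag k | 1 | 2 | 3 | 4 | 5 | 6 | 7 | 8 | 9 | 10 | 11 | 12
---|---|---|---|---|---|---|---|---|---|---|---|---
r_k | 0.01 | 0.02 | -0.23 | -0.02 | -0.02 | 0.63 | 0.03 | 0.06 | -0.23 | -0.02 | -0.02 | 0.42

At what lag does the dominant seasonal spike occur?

6

The largest autocorrelation is r_6 = 0.63, with a weaker echo at lag 12 (0.42); the remaining lags stay at or below 0.06.
The dominant spike at lag 6 indicates a seasonal period of 6.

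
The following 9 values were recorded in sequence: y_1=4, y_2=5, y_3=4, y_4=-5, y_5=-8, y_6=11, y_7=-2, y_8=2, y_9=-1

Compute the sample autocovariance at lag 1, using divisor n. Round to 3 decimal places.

-7.224

Mean ȳ = (4 + 5 + 4 − 5 − 8 + 11 − 2 + 2 − 1)/9 = 1.1111
Σ_{t=1}^{8}(y_t−ȳ)(y_{t+1}−ȳ) = -65.0123
γ_1 = -65.0123 / 9 = -7.224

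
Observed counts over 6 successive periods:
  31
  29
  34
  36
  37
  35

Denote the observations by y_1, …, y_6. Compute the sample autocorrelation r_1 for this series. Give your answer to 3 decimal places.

0.505

Mean ȳ = (31 + 29 + 34 + 36 + 37 + 35)/6 = 33.6667
Numerator Σ_{t=1}^{5}(y_t−ȳ)(y_{t+1}−ȳ) = 23.8889
Denominator Σ(y_t−ȳ)² = 47.3333
r_1 = 23.8889 / 47.3333 = 0.505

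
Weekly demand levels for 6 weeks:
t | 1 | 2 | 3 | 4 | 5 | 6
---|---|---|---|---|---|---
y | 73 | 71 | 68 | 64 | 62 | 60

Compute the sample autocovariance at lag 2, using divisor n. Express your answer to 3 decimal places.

1.296

Mean ȳ = (73 + 71 + 68 + 64 + 62 + 60)/6 = 66.3333
Deviations: 6.6667, 4.6667, 1.6667, -2.3333, -4.3333, -6.3333
Σ_{t=1}^{4}(y_t−ȳ)(y_{t+2}−ȳ) = 7.7778
γ_2 = 7.7778 / 6 = 1.296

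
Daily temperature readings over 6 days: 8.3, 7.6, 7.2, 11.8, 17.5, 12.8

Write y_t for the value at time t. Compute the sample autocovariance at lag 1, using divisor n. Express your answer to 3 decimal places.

5.993

Mean ȳ = (8.3 + 7.6 + 7.2 + 11.8 + 17.5 + 12.8)/6 = 10.8667
Σ_{t=1}^{5}(y_t−ȳ)(y_{t+1}−ȳ) = 35.9556
γ_1 = 35.9556 / 6 = 5.993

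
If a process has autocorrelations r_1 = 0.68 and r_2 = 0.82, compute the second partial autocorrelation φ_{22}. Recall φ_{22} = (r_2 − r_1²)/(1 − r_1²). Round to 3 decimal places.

0.665

φ_{22} = (r_2 − r_1²) / (1 − r_1²)
r_1² = (0.68)² = 0.4624
Numerator = 0.82 − 0.4624 = 0.3576; denominator = 1 − 0.4624 = 0.5376
φ_{22} = 0.3576 / 0.5376 = 0.665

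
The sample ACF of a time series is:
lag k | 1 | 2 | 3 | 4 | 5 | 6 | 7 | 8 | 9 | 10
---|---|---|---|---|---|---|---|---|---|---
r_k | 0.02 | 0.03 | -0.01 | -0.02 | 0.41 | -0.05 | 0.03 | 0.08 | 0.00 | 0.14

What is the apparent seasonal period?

The largest autocorrelation is r_5 = 0.41; the remaining lags stay at or below 0.14.
The dominant spike at lag 5 indicates a seasonal period of 5.

5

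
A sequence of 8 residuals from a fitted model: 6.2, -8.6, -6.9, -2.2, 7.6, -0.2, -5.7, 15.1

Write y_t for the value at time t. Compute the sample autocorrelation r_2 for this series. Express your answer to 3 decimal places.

Mean ȳ = (6.2 − 8.6 − 6.9 − 2.2 + 7.6 − 0.2 − 5.7 + 15.1)/8 = 0.6625
Numerator Σ_{t=1}^{6}(y_t−ȳ)(y_{t+2}−ȳ) = -121.9516
Denominator Σ(y_t−ȳ)² = 479.6388
r_2 = -121.9516 / 479.6388 = -0.254

-0.254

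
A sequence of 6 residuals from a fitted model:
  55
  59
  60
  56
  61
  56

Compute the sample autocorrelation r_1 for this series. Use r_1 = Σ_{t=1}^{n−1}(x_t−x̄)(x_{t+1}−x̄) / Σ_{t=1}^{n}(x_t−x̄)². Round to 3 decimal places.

-0.531

Mean x̄ = (55 + 59 + 60 + 56 + 61 + 56)/6 = 57.8333
Deviations from mean: -2.8333, 1.1667, 2.1667, -1.8333, 3.1667, -1.8333
Σ(x_t−x̄)(x_{t+1}−x̄) = (-3.3056) + (2.5278) + (-3.9722) + (-5.8056) + (-5.8056) = -16.3611
Denominator Σ(x_t−x̄)² = 30.8333
r_1 = -16.3611 / 30.8333 = -0.531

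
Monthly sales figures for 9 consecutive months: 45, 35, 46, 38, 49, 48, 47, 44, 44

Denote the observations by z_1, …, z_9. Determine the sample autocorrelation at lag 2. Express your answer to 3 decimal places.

Mean z̄ = (45 + 35 + 46 + 38 + 49 + 48 + 47 + 44 + 44)/9 = 44.0000
Σ(z_t−z̄)(z_{t+2}−z̄) = (2.0000) + (54.0000) + (10.0000) + (-24.0000) + (15.0000) + (0.0000) + (0.0000) = 57.0000
Denominator Σ(z_t−z̄)² = 172.0000
r_2 = 57.0000 / 172.0000 = 0.331

0.331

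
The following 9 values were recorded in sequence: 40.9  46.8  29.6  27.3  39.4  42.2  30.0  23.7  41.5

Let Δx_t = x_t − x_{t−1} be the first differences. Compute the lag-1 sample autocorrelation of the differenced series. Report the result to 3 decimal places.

First differences Δx: 5.9, -17.2, -2.3, 12.1, 2.8, -12.2, -6.3, 17.8
Mean of differences = 0.0750
Numerator Σ(Δx_t−Δx̄)(Δx_{t+1}−Δx̄) = -123.5831
Denominator Σ(Δx_t−Δx̄)² = 995.5150
r_1(Δx) = -123.5831 / 995.5150 = -0.124

-0.124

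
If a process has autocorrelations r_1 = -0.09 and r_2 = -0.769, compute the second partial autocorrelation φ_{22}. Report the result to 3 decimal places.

φ_{22} = (r_2 − r_1²) / (1 − r_1²)
r_1² = (-0.09)² = 0.0081
Numerator = -0.769 − 0.0081 = -0.7771; denominator = 1 − 0.0081 = 0.9919
φ_{22} = -0.7771 / 0.9919 = -0.783

-0.783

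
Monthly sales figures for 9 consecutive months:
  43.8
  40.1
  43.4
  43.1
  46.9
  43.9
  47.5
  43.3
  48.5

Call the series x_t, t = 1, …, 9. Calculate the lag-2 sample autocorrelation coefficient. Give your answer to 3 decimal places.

0.451

Mean x̄ = (43.8 + 40.1 + 43.4 + 43.1 + 46.9 + 43.9 + 47.5 + 43.3 + 48.5)/9 = 44.5000
Numerator Σ_{t=1}^{7}(x_t−x̄)(x_{t+2}−x̄) = 25.0500
Denominator Σ(x_t−x̄)² = 55.5800
r_2 = 25.0500 / 55.5800 = 0.451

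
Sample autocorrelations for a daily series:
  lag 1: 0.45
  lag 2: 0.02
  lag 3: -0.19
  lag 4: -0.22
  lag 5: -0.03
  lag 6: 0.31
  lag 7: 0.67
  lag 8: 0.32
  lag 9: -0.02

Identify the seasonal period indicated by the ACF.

The largest autocorrelation is r_7 = 0.67; the remaining lags stay at or below 0.45. The elevated value at lag 1 (0.45), dropping to 0.02 at lag 2, reflects decaying short-term dependence rather than seasonality.
The dominant spike at lag 7 indicates a seasonal period of 7.

7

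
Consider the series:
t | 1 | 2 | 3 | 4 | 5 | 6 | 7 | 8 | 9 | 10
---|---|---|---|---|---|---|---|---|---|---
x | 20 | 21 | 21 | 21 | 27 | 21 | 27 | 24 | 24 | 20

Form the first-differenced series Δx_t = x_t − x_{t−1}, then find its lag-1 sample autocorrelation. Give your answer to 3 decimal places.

First differences Δx: 1, 0, 0, 6, -6, 6, -3, 0, -4
Mean of differences = 0.0000
Numerator Σ(Δx_t−Δx̄)(Δx_{t+1}−Δx̄) = -90.0000
Denominator Σ(Δx_t−Δx̄)² = 134.0000
r_1(Δx) = -90.0000 / 134.0000 = -0.672

-0.672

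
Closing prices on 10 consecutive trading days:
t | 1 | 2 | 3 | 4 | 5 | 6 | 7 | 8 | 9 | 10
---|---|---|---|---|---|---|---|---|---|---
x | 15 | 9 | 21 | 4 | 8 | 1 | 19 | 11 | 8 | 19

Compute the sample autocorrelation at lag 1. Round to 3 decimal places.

Mean x̄ = (15 + 9 + 21 + 4 + 8 + 1 + 19 + 11 + 8 + 19)/10 = 11.5000
Numerator Σ_{t=1}^{9}(x_t−x̄)(x_{t+1}−x̄) = -147.7500
Denominator Σ(x_t−x̄)² = 412.5000
r_1 = -147.7500 / 412.5000 = -0.358

-0.358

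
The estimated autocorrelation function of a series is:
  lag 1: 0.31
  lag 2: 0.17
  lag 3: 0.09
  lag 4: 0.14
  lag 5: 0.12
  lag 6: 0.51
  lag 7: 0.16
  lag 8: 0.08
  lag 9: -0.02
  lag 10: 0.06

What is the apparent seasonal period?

The largest autocorrelation is r_6 = 0.51; the remaining lags stay at or below 0.31. The elevated value at lag 1 (0.31), dropping to 0.17 at lag 2, reflects decaying short-term dependence rather than seasonality.
The dominant spike at lag 6 indicates a seasonal period of 6.

6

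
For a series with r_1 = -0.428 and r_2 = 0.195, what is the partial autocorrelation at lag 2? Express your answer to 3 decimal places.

0.014

φ_{22} = (r_2 − r_1²) / (1 − r_1²)
r_1² = (-0.428)² = 0.183184
Numerator = 0.195 − 0.1832 = 0.0118; denominator = 1 − 0.1832 = 0.8168
φ_{22} = 0.0118 / 0.8168 = 0.014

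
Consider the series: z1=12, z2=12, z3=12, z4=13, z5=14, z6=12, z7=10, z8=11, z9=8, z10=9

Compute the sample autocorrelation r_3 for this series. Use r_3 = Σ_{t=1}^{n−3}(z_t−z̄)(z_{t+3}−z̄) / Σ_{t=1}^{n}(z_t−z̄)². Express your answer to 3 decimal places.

0.041

Mean z̄ = (12 + 12 + 12 + 13 + 14 + 12 + 10 + 11 + 8 + 9)/10 = 11.3000
Σ(z_t−z̄)(z_{t+3}−z̄) = (1.1900) + (1.8900) + (0.4900) + (-2.2100) + (-0.8100) + (-2.3100) + (2.9900) = 1.2300
Denominator Σ(z_t−z̄)² = 30.1000
r_3 = 1.2300 / 30.1000 = 0.041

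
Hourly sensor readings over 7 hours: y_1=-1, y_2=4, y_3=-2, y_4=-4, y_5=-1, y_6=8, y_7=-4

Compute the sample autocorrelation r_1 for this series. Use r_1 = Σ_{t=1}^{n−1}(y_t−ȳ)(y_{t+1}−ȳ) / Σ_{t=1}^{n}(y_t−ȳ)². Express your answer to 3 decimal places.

Mean ȳ = (-1 + 4 − 2 − 4 − 1 + 8 − 4)/7 = 0.0000
Deviations from mean: -1.0000, 4.0000, -2.0000, -4.0000, -1.0000, 8.0000, -4.0000
Numerator Σ_{t=1}^{6}(y_t−ȳ)(y_{t+1}−ȳ) = -40.0000
Denominator Σ(y_t−ȳ)² = 118.0000
r_1 = -40.0000 / 118.0000 = -0.339

-0.339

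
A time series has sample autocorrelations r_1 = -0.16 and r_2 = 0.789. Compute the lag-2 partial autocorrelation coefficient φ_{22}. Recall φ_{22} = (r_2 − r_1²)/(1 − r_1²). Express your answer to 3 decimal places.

φ_{22} = (r_2 − r_1²) / (1 − r_1²)
r_1² = (-0.16)² = 0.0256
Numerator = 0.789 − 0.0256 = 0.7634; denominator = 1 − 0.0256 = 0.9744
φ_{22} = 0.7634 / 0.9744 = 0.783

0.783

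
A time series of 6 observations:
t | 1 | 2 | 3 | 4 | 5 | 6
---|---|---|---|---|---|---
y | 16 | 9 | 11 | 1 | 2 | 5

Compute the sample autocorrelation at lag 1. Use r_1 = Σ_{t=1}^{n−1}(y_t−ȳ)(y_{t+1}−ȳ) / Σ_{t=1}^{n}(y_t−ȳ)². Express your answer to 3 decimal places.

0.263

Mean ȳ = (16 + 9 + 11 + 1 + 2 + 5)/6 = 7.3333
Deviations from mean: 8.6667, 1.6667, 3.6667, -6.3333, -5.3333, -2.3333
Numerator Σ_{t=1}^{5}(y_t−ȳ)(y_{t+1}−ȳ) = 43.5556
Denominator Σ(y_t−ȳ)² = 165.3333
r_1 = 43.5556 / 165.3333 = 0.263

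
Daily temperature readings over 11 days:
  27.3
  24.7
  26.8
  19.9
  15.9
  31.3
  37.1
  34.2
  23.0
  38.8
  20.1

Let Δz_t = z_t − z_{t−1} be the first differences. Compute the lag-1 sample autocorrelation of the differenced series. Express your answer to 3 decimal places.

First differences Δz: -2.6, 2.1, -6.9, -4.0, 15.4, 5.8, -2.9, -11.2, 15.8, -18.7
Mean of differences = -0.7200
Numerator Σ(Δz_t−Δz̄)(Δz_{t+1}−Δz̄) = -411.7564
Denominator Σ(Δz_t−Δz̄)² = 1073.5760
r_1(Δz) = -411.7564 / 1073.5760 = -0.384

-0.384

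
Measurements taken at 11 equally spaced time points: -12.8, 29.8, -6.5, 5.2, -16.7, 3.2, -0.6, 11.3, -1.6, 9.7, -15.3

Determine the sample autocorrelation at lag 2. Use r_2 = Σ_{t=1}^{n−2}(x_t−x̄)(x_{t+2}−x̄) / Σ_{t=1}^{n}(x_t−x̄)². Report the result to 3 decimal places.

0.293

Mean x̄ = (-12.8 + 29.8 − 6.5 + 5.2 − 16.7 + 3.2 − 0.6 + 11.3 − 1.6 + 9.7 − 15.3)/11 = 0.5182
Numerator Σ_{t=1}^{9}(x_t−x̄)(x_{t+2}−x̄) = 546.9966
Denominator Σ(x_t−x̄)² = 1866.1364
r_2 = 546.9966 / 1866.1364 = 0.293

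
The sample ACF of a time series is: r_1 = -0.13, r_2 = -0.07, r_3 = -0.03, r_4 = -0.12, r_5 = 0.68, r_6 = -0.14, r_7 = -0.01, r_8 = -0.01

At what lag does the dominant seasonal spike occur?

5

The largest autocorrelation is r_5 = 0.68; the remaining lags stay at or below -0.01.
The dominant spike at lag 5 indicates a seasonal period of 5.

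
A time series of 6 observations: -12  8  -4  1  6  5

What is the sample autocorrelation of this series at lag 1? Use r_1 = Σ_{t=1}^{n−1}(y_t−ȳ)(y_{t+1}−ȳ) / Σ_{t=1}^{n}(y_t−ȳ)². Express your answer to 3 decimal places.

Mean ȳ = (-12 + 8 − 4 + 1 + 6 + 5)/6 = 0.6667
Deviations from mean: -12.6667, 7.3333, -4.6667, 0.3333, 5.3333, 4.3333
Numerator Σ_{t=1}^{5}(y_t−ȳ)(y_{t+1}−ȳ) = -103.7778
Denominator Σ(y_t−ȳ)² = 283.3333
r_1 = -103.7778 / 283.3333 = -0.366

-0.366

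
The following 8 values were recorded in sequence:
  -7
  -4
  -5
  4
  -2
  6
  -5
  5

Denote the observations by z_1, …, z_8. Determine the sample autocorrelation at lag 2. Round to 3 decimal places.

Mean z̄ = (-7 − 4 − 5 + 4 − 2 + 6 − 5 + 5)/8 = -1.0000
Deviations from mean: -6.0000, -3.0000, -4.0000, 5.0000, -1.0000, 7.0000, -4.0000, 6.0000
Σ(z_t−z̄)(z_{t+2}−z̄) = (24.0000) + (-15.0000) + (4.0000) + (35.0000) + (4.0000) + (42.0000) = 94.0000
Denominator Σ(z_t−z̄)² = 188.0000
r_2 = 94.0000 / 188.0000 = 0.500

0.500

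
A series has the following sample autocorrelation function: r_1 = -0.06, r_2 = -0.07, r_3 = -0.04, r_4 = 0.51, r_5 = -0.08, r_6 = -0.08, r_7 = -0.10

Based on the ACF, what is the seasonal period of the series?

4

The largest autocorrelation is r_4 = 0.51; the remaining lags stay at or below -0.04.
The dominant spike at lag 4 indicates a seasonal period of 4.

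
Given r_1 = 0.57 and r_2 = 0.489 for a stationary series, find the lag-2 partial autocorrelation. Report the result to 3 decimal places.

0.243

φ_{22} = (r_2 − r_1²) / (1 − r_1²)
r_1² = (0.57)² = 0.3249
Numerator = 0.489 − 0.3249 = 0.1641; denominator = 1 − 0.3249 = 0.6751
φ_{22} = 0.1641 / 0.6751 = 0.243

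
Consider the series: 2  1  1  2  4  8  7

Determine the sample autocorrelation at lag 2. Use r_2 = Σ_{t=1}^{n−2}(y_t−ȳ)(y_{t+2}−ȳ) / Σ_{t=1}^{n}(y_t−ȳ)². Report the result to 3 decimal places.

0.030

Mean ȳ = (2 + 1 + 1 + 2 + 4 + 8 + 7)/7 = 3.5714
Deviations from mean: -1.5714, -2.5714, -2.5714, -1.5714, 0.4286, 4.4286, 3.4286
Numerator Σ_{t=1}^{5}(y_t−ȳ)(y_{t+2}−ȳ) = 1.4898
Denominator Σ(y_t−ȳ)² = 49.7143
r_2 = 1.4898 / 49.7143 = 0.030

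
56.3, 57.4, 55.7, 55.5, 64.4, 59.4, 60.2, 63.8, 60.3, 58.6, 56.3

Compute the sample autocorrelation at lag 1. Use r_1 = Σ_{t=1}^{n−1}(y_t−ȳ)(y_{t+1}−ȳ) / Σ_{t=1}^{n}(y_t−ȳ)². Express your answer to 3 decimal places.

0.186

Mean ȳ = (56.3 + 57.4 + 55.7 + 55.5 + 64.4 + 59.4 + 60.2 + 63.8 + 60.3 + 58.6 + 56.3)/11 = 58.9000
Numerator Σ_{t=1}^{10}(y_t−ȳ)(y_{t+1}−ȳ) = 17.8700
Denominator Σ(y_t−ȳ)² = 95.8200
r_1 = 17.8700 / 95.8200 = 0.186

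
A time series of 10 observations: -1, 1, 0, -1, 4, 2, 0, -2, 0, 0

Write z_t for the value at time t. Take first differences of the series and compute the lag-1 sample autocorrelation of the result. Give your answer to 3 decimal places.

First differences Δz: 2, -1, -1, 5, -2, -2, -2, 2, 0
Mean of differences = 0.1111
Numerator Σ(Δz_t−Δz̄)(Δz_{t+1}−Δz̄) = -11.9012
Denominator Σ(Δz_t−Δz̄)² = 46.8889
r_1(Δz) = -11.9012 / 46.8889 = -0.254

-0.254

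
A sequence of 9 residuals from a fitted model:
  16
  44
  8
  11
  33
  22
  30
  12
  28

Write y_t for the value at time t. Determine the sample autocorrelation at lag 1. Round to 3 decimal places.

Mean ȳ = (16 + 44 + 8 + 11 + 33 + 22 + 30 + 12 + 28)/9 = 22.6667
Numerator Σ_{t=1}^{8}(y_t−ȳ)(y_{t+1}−ȳ) = -551.4444
Denominator Σ(y_t−ȳ)² = 1154.0000
r_1 = -551.4444 / 1154.0000 = -0.478

-0.478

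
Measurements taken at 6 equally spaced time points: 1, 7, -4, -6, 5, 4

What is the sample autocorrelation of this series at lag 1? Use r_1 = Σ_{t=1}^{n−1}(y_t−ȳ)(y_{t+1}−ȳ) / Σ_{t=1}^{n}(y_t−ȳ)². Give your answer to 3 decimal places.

Mean ȳ = (1 + 7 − 4 − 6 + 5 + 4)/6 = 1.1667
Deviations from mean: -0.1667, 5.8333, -5.1667, -7.1667, 3.8333, 2.8333
Σ(y_t−ȳ)(y_{t+1}−ȳ) = (-0.9722) + (-30.1389) + (37.0278) + (-27.4722) + (10.8611) = -10.6944
Denominator Σ(y_t−ȳ)² = 134.8333
r_1 = -10.6944 / 134.8333 = -0.079

-0.079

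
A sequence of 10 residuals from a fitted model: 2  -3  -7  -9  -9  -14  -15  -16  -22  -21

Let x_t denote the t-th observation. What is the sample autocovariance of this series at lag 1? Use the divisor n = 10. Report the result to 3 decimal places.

33.604

Mean x̄ = (2 − 3 − 7 − 9 − 9 − 14 − 15 − 16 − 22 − 21)/10 = -11.4000
Σ_{t=1}^{9}(x_t−x̄)(x_{t+1}−x̄) = 336.0400
γ_1 = 336.0400 / 10 = 33.604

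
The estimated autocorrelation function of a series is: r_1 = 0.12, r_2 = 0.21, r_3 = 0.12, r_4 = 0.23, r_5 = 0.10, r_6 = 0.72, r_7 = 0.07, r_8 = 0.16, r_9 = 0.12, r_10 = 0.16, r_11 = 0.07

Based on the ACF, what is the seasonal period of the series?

The largest autocorrelation is r_6 = 0.72; the remaining lags stay at or below 0.23.
The dominant spike at lag 6 indicates a seasonal period of 6.

6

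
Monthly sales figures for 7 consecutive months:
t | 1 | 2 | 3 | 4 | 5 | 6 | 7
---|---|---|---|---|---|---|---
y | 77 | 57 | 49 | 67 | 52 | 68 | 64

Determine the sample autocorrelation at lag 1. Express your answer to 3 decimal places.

Mean ȳ = (77 + 57 + 49 + 67 + 52 + 68 + 64)/7 = 62.0000
Numerator Σ_{t=1}^{6}(y_t−ȳ)(y_{t+1}−ȳ) = -173.0000
Denominator Σ(y_t−ȳ)² = 584.0000
r_1 = -173.0000 / 584.0000 = -0.296

-0.296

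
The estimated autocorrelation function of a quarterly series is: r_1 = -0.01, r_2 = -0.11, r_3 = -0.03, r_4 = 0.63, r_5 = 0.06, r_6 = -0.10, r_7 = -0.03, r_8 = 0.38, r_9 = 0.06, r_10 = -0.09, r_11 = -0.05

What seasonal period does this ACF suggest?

The largest autocorrelation is r_4 = 0.63, with a weaker echo at lag 8 (0.38); the remaining lags stay at or below 0.06.
The dominant spike at lag 4 indicates a seasonal period of 4.

4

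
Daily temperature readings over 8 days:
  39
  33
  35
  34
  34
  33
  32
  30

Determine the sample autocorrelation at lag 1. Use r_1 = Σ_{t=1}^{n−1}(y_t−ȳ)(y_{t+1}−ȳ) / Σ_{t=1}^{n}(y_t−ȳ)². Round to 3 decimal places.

Mean ȳ = (39 + 33 + 35 + 34 + 34 + 33 + 32 + 30)/8 = 33.7500
Deviations from mean: 5.2500, -0.7500, 1.2500, 0.2500, 0.2500, -0.7500, -1.7500, -3.7500
Numerator Σ_{t=1}^{7}(y_t−ȳ)(y_{t+1}−ȳ) = 3.1875
Denominator Σ(y_t−ȳ)² = 47.5000
r_1 = 3.1875 / 47.5000 = 0.067

0.067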